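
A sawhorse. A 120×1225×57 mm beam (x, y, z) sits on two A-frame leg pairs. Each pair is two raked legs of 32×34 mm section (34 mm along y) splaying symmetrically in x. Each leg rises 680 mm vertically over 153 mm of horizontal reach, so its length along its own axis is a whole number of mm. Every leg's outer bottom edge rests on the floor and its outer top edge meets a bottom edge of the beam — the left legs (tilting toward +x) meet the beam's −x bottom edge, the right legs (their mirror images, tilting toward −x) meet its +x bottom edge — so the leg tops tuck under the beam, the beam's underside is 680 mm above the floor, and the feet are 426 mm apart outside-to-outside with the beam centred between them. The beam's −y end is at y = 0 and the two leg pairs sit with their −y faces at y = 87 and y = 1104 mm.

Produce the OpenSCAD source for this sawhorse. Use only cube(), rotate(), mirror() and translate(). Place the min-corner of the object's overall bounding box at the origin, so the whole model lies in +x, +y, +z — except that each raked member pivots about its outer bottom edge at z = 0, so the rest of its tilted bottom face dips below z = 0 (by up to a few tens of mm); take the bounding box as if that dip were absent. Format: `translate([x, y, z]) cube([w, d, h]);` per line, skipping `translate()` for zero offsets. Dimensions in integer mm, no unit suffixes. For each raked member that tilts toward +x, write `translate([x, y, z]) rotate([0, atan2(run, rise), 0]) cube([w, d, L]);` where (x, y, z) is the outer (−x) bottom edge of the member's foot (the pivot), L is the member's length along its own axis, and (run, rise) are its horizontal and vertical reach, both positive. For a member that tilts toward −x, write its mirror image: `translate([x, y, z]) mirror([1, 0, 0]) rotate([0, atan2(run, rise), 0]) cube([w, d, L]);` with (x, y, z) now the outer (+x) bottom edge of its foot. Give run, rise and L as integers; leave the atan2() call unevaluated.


// leg length = √(153² + 680²) = 697
// right-leg outer foot x = 2·153 + 120 = 426
// beam min-corner = (153, 0, 680)
translate([153, 0, 680]) cube([120, 1225, 57]);
translate([0, 87, 0]) rotate([0, atan2(153, 680), 0]) cube([32, 34, 697]);
translate([426, 87, 0]) mirror([1, 0, 0]) rotate([0, atan2(153, 680), 0]) cube([32, 34, 697]);
translate([0, 1104, 0]) rotate([0, atan2(153, 680), 0]) cube([32, 34, 697]);
translate([426, 1104, 0]) mirror([1, 0, 0]) rotate([0, atan2(153, 680), 0]) cube([32, 34, 697]);


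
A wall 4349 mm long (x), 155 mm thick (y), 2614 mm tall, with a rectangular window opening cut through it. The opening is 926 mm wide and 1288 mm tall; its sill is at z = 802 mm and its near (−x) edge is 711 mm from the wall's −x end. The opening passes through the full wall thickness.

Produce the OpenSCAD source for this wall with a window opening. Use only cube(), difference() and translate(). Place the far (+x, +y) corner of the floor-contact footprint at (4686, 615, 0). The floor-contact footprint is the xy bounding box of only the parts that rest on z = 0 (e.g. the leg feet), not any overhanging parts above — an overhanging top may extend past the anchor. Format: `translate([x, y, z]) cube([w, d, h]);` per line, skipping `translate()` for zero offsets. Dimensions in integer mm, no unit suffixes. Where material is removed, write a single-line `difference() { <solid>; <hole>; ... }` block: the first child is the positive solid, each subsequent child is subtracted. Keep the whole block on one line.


difference() { translate([337, 460, 0]) cube([4349, 155, 2614]); translate([1048, 460, 802]) cube([926, 155, 1288]); }


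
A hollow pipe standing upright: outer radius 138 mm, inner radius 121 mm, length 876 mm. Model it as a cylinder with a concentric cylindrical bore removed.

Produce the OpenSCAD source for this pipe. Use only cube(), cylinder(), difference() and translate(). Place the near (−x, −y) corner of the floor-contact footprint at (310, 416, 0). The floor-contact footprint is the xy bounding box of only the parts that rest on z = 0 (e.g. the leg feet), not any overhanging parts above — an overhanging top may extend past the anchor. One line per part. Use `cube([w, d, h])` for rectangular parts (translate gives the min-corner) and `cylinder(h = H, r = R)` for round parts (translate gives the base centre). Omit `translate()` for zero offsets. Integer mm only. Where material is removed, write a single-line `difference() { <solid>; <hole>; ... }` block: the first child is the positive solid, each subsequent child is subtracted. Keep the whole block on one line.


difference() { translate([448, 554, 0]) cylinder(h = 876, r = 138); translate([448, 554, 0]) cylinder(h = 876, r = 121); }


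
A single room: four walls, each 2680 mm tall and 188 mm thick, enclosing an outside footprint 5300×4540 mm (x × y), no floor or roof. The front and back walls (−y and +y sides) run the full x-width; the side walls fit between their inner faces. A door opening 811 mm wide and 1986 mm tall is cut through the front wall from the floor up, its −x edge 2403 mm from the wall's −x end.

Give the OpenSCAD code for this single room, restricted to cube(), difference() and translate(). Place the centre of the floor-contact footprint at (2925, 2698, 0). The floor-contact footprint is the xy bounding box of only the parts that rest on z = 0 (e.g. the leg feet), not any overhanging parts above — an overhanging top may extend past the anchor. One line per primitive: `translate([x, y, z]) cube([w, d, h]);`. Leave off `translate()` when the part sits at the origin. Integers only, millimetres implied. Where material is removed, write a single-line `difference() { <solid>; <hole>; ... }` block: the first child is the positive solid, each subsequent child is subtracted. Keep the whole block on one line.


difference() { translate([275, 428, 0]) cube([5300, 188, 2680]); translate([2678, 428, 0]) cube([811, 188, 1986]); }
translate([275, 4780, 0]) cube([5300, 188, 2680]);
translate([275, 616, 0]) cube([188, 4164, 2680]);
translate([5387, 616, 0]) cube([188, 4164, 2680]);


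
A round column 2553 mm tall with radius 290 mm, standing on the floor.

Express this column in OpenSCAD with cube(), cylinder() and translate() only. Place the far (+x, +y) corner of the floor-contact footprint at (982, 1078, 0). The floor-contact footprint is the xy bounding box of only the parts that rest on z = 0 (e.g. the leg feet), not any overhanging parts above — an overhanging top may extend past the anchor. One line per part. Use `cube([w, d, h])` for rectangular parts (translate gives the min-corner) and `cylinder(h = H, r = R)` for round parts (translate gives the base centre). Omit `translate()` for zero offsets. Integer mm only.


translate([692, 788, 0]) cylinder(h = 2553, r = 290);


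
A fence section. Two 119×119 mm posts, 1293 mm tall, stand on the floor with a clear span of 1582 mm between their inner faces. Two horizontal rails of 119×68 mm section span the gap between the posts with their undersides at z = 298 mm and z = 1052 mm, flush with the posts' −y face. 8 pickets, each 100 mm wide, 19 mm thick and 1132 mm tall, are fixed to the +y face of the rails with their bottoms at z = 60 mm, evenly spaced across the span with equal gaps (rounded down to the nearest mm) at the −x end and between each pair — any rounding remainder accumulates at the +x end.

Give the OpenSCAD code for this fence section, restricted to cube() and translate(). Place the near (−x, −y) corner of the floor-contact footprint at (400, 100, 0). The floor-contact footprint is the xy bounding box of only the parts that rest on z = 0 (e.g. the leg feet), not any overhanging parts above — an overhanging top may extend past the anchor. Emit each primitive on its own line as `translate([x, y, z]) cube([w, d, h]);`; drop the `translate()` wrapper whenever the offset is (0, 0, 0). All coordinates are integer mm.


translate([400, 100, 0]) cube([119, 119, 1293]);
translate([2101, 100, 0]) cube([119, 119, 1293]);
translate([519, 100, 298]) cube([1582, 119, 68]);
translate([519, 100, 1052]) cube([1582, 119, 68]);
translate([605, 219, 60]) cube([100, 19, 1132]);
translate([791, 219, 60]) cube([100, 19, 1132]);
translate([977, 219, 60]) cube([100, 19, 1132]);
translate([1163, 219, 60]) cube([100, 19, 1132]);
translate([1349, 219, 60]) cube([100, 19, 1132]);
translate([1535, 219, 60]) cube([100, 19, 1132]);
translate([1721, 219, 60]) cube([100, 19, 1132]);
translate([1907, 219, 60]) cube([100, 19, 1132]);


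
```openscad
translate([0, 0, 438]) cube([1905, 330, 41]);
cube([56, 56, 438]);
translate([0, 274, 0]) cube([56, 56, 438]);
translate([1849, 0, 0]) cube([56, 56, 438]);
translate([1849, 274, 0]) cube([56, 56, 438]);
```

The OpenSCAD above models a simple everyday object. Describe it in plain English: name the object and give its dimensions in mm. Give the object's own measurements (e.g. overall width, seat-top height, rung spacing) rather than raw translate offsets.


A long wooden bench with a 1905 mm (x) × 330 mm (y) seat, 41 mm thick, its top surface 479 mm above the floor. Four 56 mm square legs at the seat corners, flush with the edges, run from z = 0 to the seat underside.


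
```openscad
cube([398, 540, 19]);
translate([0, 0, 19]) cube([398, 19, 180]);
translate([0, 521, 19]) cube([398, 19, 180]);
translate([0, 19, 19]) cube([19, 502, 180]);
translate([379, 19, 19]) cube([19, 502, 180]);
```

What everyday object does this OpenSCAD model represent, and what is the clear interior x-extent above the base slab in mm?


An open box. The internal width is 360 mm.

A 398×540 base slab with four walls standing on it — an open box. The base is 398 mm wide and the walls are 19 mm thick, so the internal width is 398 − 2 × 19 = 360 mm.


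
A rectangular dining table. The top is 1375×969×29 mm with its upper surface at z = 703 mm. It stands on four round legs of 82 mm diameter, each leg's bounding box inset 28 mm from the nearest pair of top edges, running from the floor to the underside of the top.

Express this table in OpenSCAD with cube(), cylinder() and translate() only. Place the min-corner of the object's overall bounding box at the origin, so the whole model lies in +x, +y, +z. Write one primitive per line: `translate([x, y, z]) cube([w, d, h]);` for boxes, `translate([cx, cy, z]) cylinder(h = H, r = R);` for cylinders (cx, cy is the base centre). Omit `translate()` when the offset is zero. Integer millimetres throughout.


translate([0, 0, 674]) cube([1375, 969, 29]);
translate([69, 69, 0]) cylinder(h = 674, r = 41);
translate([1306, 69, 0]) cylinder(h = 674, r = 41);
translate([69, 900, 0]) cylinder(h = 674, r = 41);
translate([1306, 900, 0]) cylinder(h = 674, r = 41);


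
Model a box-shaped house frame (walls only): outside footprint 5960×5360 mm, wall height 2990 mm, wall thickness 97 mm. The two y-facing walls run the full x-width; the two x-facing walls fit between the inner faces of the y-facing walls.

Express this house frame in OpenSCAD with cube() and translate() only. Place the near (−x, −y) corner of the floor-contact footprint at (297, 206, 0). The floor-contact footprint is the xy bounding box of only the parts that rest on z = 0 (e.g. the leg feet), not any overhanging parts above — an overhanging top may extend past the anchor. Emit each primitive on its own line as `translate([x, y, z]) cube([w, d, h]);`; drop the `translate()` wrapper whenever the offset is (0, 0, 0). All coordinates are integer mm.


translate([297, 206, 0]) cube([5960, 97, 2990]);
translate([297, 5469, 0]) cube([5960, 97, 2990]);
translate([297, 303, 0]) cube([97, 5166, 2990]);
translate([6160, 303, 0]) cube([97, 5166, 2990]);


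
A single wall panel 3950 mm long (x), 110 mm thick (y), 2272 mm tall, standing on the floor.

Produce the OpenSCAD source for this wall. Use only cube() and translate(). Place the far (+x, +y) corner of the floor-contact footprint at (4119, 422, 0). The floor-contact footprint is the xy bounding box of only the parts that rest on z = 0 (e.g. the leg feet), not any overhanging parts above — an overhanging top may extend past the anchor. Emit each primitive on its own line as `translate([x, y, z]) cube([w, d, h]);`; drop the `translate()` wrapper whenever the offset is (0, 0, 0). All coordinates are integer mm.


translate([169, 312, 0]) cube([3950, 110, 2272]);


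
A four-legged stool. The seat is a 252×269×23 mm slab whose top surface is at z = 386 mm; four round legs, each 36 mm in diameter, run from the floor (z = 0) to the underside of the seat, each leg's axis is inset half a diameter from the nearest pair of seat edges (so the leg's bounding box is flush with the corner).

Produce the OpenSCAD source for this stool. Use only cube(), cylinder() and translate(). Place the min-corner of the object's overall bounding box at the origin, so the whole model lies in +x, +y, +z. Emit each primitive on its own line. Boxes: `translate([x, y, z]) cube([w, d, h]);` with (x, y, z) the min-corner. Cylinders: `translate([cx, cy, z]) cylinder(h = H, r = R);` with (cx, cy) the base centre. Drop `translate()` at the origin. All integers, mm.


translate([0, 0, 363]) cube([252, 269, 23]);
translate([18, 18, 0]) cylinder(h = 363, r = 18);
translate([234, 18, 0]) cylinder(h = 363, r = 18);
translate([18, 251, 0]) cylinder(h = 363, r = 18);
translate([234, 251, 0]) cylinder(h = 363, r = 18);


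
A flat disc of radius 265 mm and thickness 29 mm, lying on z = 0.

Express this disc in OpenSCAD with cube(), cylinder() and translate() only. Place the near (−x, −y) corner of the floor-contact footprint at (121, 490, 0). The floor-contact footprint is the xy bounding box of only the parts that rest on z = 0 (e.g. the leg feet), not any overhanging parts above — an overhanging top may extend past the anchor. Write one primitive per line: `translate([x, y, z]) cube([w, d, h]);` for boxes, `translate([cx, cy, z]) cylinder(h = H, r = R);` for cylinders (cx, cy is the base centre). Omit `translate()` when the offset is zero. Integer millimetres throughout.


translate([386, 755, 0]) cylinder(h = 29, r = 265);


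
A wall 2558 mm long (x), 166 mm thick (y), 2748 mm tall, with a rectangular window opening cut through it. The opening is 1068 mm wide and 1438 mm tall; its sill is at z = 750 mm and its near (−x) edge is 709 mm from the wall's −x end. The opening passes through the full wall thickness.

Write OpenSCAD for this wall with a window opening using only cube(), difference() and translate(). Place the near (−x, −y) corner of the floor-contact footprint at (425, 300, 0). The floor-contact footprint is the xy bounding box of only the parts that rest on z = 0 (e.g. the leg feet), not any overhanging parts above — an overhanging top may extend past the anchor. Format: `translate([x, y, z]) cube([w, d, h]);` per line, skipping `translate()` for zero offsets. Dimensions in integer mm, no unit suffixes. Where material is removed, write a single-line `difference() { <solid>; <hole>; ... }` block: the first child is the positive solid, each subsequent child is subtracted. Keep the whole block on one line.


difference() { translate([425, 300, 0]) cube([2558, 166, 2748]); translate([1134, 300, 750]) cube([1068, 166, 1438]); }


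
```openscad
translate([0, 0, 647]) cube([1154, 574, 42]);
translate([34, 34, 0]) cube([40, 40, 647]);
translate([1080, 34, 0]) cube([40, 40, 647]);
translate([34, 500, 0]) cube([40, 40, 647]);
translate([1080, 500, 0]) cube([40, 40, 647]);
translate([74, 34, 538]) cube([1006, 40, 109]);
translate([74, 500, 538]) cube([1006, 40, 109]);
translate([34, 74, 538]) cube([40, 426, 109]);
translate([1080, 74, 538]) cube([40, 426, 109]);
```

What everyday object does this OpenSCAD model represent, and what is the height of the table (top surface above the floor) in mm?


A table. The table height is 689 mm.

A 1154×574×42 slab sits at z = 647 on four 40 mm square posts — a table. The top surface is at 647 + 42 = 689 mm.


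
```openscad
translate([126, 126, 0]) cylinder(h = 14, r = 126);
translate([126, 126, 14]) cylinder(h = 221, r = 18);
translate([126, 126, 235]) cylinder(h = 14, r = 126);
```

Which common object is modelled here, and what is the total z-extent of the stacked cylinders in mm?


A spool. The overall height is 249 mm.

Three coaxial cylinders, large–small–large — a spool. Two 14 mm flanges and a 221 mm core give 14 + 221 + 14 = 249 mm.


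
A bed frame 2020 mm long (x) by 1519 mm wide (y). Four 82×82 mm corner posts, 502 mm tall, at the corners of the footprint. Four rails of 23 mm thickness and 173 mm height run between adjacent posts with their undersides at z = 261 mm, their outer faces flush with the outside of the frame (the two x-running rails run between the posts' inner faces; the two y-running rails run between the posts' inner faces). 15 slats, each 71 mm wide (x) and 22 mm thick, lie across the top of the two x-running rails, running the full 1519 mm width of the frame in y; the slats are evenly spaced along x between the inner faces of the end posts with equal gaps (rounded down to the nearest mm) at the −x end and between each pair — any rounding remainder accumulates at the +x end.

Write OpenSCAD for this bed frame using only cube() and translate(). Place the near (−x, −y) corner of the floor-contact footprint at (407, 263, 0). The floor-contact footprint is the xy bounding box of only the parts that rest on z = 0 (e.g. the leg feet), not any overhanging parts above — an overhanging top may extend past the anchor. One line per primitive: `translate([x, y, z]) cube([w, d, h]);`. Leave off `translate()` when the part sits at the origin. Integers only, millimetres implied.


// slat z = rail_z + rail_h = 261 + 173 = 434
// slat gap = ⌊(1856 − 15·71) / 16⌋ = 49
translate([407, 263, 0]) cube([82, 82, 502]);
translate([407, 1700, 0]) cube([82, 82, 502]);
translate([2345, 263, 0]) cube([82, 82, 502]);
translate([2345, 1700, 0]) cube([82, 82, 502]);
translate([489, 263, 261]) cube([1856, 23, 173]);
translate([489, 1759, 261]) cube([1856, 23, 173]);
translate([407, 345, 261]) cube([23, 1355, 173]);
translate([2404, 345, 261]) cube([23, 1355, 173]);
translate([538, 263, 434]) cube([71, 1519, 22]);
translate([658, 263, 434]) cube([71, 1519, 22]);
translate([778, 263, 434]) cube([71, 1519, 22]);
translate([898, 263, 434]) cube([71, 1519, 22]);
translate([1018, 263, 434]) cube([71, 1519, 22]);
translate([1138, 263, 434]) cube([71, 1519, 22]);
translate([1258, 263, 434]) cube([71, 1519, 22]);
translate([1378, 263, 434]) cube([71, 1519, 22]);
translate([1498, 263, 434]) cube([71, 1519, 22]);
translate([1618, 263, 434]) cube([71, 1519, 22]);
translate([1738, 263, 434]) cube([71, 1519, 22]);
translate([1858, 263, 434]) cube([71, 1519, 22]);
translate([1978, 263, 434]) cube([71, 1519, 22]);
translate([2098, 263, 434]) cube([71, 1519, 22]);
translate([2218, 263, 434]) cube([71, 1519, 22]);


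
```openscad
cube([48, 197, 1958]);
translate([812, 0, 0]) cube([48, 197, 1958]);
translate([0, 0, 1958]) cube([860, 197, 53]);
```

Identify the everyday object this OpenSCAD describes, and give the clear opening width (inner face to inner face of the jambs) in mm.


A door frame. The clear opening width is 764 mm.

Two 1958 mm tall posts with a header on top — a door frame. The left jamb is 48 mm wide at x = 0; the right jamb starts at x = 812. The clear opening is 812 − 48 = 764 mm.


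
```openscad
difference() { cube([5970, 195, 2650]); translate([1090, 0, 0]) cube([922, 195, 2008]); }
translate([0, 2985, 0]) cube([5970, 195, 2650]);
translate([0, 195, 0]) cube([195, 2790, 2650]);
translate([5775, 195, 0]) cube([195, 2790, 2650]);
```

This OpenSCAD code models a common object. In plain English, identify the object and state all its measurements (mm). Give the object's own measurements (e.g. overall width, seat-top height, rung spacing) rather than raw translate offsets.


A single room: four walls, each 2650 mm tall and 195 mm thick, enclosing an outside footprint 5970×3180 mm (x × y), no floor or roof. The front and back walls (−y and +y sides) run the full x-width; the side walls fit between their inner faces. A door opening 922 mm wide and 2008 mm tall is cut through the front wall from the floor up, its −x edge 1090 mm from the wall's −x end.


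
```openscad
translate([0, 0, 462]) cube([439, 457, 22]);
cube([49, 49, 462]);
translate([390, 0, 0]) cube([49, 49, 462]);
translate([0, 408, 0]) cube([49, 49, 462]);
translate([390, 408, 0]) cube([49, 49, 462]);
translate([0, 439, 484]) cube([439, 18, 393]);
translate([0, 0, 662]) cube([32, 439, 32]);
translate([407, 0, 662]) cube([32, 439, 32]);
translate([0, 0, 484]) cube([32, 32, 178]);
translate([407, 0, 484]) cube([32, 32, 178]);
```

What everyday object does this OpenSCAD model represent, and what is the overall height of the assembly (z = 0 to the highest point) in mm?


A chair. The overall height is 877 mm.

A slab on four corner posts with a tall panel at the back — a chair. The seat slab sits at z = 462 with thickness 22, and the 393 mm backrest starts at the seat top, so the overall height is 462 + 22 + 393 = 877 mm.


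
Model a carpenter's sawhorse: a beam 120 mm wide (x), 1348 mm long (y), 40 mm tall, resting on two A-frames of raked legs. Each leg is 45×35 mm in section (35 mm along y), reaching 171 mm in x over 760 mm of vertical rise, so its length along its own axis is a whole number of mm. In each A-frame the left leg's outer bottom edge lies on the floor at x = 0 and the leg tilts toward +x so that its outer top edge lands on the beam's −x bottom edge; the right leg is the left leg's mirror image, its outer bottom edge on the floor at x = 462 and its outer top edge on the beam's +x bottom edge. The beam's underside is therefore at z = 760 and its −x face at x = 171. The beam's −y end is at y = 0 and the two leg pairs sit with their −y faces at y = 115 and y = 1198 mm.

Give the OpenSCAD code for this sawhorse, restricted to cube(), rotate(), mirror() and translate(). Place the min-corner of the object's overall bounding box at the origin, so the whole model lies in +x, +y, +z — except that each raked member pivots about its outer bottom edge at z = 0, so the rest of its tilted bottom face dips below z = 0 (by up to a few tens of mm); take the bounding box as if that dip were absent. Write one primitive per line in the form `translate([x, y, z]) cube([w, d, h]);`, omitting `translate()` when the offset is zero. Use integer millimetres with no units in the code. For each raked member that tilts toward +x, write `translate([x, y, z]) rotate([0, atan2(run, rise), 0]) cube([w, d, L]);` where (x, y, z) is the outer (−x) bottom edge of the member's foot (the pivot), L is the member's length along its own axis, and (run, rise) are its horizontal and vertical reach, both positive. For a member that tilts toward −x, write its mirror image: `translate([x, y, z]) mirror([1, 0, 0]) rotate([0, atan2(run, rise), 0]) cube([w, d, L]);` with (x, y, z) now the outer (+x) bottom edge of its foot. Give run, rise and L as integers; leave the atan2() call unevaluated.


// leg length = √(171² + 760²) = 779
// right-leg outer foot x = 2·171 + 120 = 462
// beam min-corner = (171, 0, 760)
translate([171, 0, 760]) cube([120, 1348, 40]);
translate([0, 115, 0]) rotate([0, atan2(171, 760), 0]) cube([45, 35, 779]);
translate([462, 115, 0]) mirror([1, 0, 0]) rotate([0, atan2(171, 760), 0]) cube([45, 35, 779]);
translate([0, 1198, 0]) rotate([0, atan2(171, 760), 0]) cube([45, 35, 779]);
translate([462, 1198, 0]) mirror([1, 0, 0]) rotate([0, atan2(171, 760), 0]) cube([45, 35, 779]);


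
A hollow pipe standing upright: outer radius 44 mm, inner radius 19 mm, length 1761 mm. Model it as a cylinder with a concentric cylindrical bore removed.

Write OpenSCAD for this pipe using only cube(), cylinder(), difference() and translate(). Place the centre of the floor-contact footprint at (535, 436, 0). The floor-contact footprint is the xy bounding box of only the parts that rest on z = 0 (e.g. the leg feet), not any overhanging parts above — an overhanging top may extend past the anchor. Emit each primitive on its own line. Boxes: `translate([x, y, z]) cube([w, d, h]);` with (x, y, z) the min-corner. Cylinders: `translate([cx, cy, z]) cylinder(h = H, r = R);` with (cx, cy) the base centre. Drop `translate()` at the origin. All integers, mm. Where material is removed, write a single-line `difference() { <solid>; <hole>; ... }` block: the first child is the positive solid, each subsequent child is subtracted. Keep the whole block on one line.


difference() { translate([535, 436, 0]) cylinder(h = 1761, r = 44); translate([535, 436, 0]) cylinder(h = 1761, r = 19); }


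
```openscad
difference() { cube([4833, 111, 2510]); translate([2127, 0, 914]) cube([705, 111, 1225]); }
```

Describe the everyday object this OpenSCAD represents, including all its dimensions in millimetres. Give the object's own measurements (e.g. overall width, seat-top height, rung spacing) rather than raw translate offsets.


A wall 4833 mm long (x), 111 mm thick (y), 2510 mm tall, with a rectangular window opening cut through it. The opening is 705 mm wide and 1225 mm tall; its sill is at z = 914 mm and its near (−x) edge is 2127 mm from the wall's −x end. The opening passes through the full wall thickness.


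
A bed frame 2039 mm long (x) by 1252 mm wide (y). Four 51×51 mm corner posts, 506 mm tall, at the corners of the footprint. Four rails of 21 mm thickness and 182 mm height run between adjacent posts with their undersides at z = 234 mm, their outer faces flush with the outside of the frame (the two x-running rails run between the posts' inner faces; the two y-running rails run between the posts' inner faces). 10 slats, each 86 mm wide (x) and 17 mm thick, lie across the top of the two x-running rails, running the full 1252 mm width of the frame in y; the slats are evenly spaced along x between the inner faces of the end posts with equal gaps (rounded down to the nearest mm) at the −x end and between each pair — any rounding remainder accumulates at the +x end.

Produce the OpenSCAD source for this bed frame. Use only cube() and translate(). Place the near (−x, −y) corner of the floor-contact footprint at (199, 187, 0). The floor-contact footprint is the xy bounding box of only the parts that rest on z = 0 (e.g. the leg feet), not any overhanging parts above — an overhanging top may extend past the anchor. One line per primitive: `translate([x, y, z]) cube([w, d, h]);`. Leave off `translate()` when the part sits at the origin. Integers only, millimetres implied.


translate([199, 187, 0]) cube([51, 51, 506]);
translate([199, 1388, 0]) cube([51, 51, 506]);
translate([2187, 187, 0]) cube([51, 51, 506]);
translate([2187, 1388, 0]) cube([51, 51, 506]);
translate([250, 187, 234]) cube([1937, 21, 182]);
translate([250, 1418, 234]) cube([1937, 21, 182]);
translate([199, 238, 234]) cube([21, 1150, 182]);
translate([2217, 238, 234]) cube([21, 1150, 182]);
translate([347, 187, 416]) cube([86, 1252, 17]);
translate([530, 187, 416]) cube([86, 1252, 17]);
translate([713, 187, 416]) cube([86, 1252, 17]);
translate([896, 187, 416]) cube([86, 1252, 17]);
translate([1079, 187, 416]) cube([86, 1252, 17]);
translate([1262, 187, 416]) cube([86, 1252, 17]);
translate([1445, 187, 416]) cube([86, 1252, 17]);
translate([1628, 187, 416]) cube([86, 1252, 17]);
translate([1811, 187, 416]) cube([86, 1252, 17]);
translate([1994, 187, 416]) cube([86, 1252, 17]);


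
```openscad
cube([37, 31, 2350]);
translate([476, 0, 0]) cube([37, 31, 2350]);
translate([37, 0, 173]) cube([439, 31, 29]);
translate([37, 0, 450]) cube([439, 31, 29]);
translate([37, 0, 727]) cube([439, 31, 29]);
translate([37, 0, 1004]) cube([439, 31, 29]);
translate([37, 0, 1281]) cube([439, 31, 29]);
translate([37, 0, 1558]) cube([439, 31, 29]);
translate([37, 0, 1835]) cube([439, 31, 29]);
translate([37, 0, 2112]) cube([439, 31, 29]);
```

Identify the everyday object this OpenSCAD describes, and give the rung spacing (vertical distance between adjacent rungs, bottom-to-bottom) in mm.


A ladder. The rung spacing is 277 mm.

Two tall 37×31 posts with 8 short bars between them — a ladder. Adjacent rungs sit at z = 173 and z = 450, so the spacing is 450 − 173 = 277 mm.


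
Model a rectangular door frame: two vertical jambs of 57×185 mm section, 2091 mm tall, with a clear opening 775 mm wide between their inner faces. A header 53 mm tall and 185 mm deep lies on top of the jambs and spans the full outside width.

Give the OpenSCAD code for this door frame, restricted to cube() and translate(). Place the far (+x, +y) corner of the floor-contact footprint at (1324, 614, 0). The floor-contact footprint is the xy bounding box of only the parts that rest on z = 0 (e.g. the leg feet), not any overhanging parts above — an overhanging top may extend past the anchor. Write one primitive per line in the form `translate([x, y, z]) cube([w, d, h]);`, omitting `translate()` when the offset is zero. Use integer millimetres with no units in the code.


translate([435, 429, 0]) cube([57, 185, 2091]);
translate([1267, 429, 0]) cube([57, 185, 2091]);
translate([435, 429, 2091]) cube([889, 185, 53]);


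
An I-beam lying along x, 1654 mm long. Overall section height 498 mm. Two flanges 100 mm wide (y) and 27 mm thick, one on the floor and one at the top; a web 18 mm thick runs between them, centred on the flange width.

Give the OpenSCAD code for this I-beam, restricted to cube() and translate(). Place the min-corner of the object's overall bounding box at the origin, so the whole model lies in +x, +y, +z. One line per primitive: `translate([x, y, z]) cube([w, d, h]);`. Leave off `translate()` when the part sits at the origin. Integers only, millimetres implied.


cube([1654, 100, 27]);
translate([0, 41, 27]) cube([1654, 18, 444]);
translate([0, 0, 471]) cube([1654, 100, 27]);


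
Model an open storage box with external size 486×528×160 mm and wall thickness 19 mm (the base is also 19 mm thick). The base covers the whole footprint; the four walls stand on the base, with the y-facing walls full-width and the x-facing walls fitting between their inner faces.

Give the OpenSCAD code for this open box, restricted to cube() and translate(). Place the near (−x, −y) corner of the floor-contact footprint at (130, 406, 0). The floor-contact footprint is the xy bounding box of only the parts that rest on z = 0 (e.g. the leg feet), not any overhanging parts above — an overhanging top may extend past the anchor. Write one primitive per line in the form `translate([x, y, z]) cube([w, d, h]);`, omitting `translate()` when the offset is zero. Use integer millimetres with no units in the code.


translate([130, 406, 0]) cube([486, 528, 19]);
translate([130, 406, 19]) cube([486, 19, 141]);
translate([130, 915, 19]) cube([486, 19, 141]);
translate([130, 425, 19]) cube([19, 490, 141]);
translate([597, 425, 19]) cube([19, 490, 141]);


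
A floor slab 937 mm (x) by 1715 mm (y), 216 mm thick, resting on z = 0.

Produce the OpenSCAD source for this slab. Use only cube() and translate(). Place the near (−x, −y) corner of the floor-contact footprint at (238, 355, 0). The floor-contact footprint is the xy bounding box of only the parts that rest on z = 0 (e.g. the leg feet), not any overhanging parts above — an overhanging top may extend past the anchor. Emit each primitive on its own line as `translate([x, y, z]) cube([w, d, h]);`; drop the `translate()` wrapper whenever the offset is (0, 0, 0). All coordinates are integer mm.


translate([238, 355, 0]) cube([937, 1715, 216]);


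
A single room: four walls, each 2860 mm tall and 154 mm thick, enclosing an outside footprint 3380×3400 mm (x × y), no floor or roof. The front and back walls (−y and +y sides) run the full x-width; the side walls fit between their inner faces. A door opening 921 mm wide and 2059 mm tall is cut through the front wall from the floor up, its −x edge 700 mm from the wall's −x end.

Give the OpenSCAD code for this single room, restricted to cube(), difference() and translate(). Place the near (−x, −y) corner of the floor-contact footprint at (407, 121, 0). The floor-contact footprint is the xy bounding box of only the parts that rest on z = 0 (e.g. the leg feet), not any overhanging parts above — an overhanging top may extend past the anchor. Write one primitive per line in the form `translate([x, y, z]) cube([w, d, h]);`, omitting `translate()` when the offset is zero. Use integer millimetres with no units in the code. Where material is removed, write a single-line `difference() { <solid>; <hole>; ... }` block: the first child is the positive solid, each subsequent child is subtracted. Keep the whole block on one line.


difference() { translate([407, 121, 0]) cube([3380, 154, 2860]); translate([1107, 121, 0]) cube([921, 154, 2059]); }
translate([407, 3367, 0]) cube([3380, 154, 2860]);
translate([407, 275, 0]) cube([154, 3092, 2860]);
translate([3633, 275, 0]) cube([154, 3092, 2860]);


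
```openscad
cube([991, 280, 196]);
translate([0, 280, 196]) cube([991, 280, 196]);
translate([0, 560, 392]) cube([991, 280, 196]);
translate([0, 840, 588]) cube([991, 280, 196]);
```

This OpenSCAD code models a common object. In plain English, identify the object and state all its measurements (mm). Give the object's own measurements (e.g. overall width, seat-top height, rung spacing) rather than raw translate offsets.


A straight staircase of 4 solid steps. Each step is 991 mm wide (x), 280 mm deep (y, the going) and 196 mm tall (the rise). The first step rests on the floor; each subsequent step sits one going further in +y and one rise higher in +z, directly behind and above the previous step with no overlap.


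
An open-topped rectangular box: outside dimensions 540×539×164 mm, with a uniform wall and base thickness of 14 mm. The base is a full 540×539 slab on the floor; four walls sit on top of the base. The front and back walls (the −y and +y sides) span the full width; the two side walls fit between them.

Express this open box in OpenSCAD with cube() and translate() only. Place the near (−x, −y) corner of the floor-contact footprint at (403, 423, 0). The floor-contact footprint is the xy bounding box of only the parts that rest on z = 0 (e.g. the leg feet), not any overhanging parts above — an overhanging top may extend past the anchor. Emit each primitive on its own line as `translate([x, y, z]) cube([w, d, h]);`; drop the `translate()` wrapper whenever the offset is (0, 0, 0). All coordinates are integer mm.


translate([403, 423, 0]) cube([540, 539, 14]);
translate([403, 423, 14]) cube([540, 14, 150]);
translate([403, 948, 14]) cube([540, 14, 150]);
translate([403, 437, 14]) cube([14, 511, 150]);
translate([929, 437, 14]) cube([14, 511, 150]);


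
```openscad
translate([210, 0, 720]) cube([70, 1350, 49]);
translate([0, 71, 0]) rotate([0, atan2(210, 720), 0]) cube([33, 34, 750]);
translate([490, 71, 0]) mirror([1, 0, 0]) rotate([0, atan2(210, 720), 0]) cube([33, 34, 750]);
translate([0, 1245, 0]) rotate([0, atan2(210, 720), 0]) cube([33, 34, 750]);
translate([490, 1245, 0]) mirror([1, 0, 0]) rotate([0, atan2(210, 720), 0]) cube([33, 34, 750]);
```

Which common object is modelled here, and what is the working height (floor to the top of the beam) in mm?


A sawhorse. The overall height is 769 mm.

A beam across two mirrored pairs of raked legs — a sawhorse. The beam's underside is at z = 720 (matching the legs' vertical rise in atan2(210, 720)) and the beam is 49 mm tall, so its top is at 720 + 49 = 769 mm. The raked legs top out at the beam's underside, so that is the highest point.


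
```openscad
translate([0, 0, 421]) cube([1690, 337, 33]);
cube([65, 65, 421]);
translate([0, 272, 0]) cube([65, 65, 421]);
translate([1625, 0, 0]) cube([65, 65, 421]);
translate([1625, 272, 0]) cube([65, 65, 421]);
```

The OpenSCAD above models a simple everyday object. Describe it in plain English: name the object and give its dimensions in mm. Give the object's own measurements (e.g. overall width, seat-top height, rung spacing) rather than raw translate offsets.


A bench: a 1690×337 mm seat slab, 33 mm thick, top at z = 454 mm, on four 65×65 mm square legs flush with the seat corners and standing on z = 0.


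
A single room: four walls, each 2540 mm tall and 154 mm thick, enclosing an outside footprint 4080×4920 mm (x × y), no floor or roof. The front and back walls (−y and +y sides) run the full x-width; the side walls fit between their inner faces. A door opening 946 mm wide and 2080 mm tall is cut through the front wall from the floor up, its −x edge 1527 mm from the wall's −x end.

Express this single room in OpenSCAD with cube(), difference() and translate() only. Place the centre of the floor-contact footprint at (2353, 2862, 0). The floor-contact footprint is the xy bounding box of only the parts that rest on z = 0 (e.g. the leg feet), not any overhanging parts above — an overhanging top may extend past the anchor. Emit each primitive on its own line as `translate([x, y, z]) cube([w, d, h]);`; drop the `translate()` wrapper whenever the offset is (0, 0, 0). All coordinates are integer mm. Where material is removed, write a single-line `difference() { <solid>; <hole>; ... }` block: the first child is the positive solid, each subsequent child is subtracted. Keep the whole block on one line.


difference() { translate([313, 402, 0]) cube([4080, 154, 2540]); translate([1840, 402, 0]) cube([946, 154, 2080]); }
translate([313, 5168, 0]) cube([4080, 154, 2540]);
translate([313, 556, 0]) cube([154, 4612, 2540]);
translate([4239, 556, 0]) cube([154, 4612, 2540]);


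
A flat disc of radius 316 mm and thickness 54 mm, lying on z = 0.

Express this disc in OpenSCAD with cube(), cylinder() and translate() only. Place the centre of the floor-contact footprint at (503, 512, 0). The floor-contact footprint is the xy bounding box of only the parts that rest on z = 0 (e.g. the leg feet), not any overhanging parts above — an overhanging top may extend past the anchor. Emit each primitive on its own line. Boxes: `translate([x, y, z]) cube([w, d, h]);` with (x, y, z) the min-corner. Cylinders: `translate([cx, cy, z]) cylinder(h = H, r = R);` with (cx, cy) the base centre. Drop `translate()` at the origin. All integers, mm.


translate([503, 512, 0]) cylinder(h = 54, r = 316);


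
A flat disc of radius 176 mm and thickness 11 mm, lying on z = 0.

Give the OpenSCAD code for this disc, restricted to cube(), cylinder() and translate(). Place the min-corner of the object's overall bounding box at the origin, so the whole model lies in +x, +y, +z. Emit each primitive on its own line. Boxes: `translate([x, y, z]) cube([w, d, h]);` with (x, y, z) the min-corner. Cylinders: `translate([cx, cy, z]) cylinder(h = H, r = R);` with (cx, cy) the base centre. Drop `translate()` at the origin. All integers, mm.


translate([176, 176, 0]) cylinder(h = 11, r = 176);


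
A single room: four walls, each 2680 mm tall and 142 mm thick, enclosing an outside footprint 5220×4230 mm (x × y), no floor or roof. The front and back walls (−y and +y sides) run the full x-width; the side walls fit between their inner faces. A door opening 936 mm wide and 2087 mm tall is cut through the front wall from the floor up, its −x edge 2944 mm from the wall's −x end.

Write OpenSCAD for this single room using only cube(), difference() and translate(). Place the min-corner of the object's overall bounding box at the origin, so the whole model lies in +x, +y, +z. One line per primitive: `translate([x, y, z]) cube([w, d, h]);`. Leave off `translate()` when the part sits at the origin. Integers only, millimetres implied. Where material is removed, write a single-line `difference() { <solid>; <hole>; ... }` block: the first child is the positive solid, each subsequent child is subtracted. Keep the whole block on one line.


difference() { cube([5220, 142, 2680]); translate([2944, 0, 0]) cube([936, 142, 2087]); }
translate([0, 4088, 0]) cube([5220, 142, 2680]);
translate([0, 142, 0]) cube([142, 3946, 2680]);
translate([5078, 142, 0]) cube([142, 3946, 2680]);
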